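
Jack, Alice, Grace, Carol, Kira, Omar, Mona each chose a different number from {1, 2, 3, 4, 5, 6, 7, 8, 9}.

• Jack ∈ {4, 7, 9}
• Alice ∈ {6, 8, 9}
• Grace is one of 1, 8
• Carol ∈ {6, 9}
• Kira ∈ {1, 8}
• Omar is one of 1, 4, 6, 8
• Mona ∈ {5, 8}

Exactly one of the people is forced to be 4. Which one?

Among the 7 variables, 5 fits only Mona (and all 7 values in {1, 4, 5, 6, 7, 8, 9} must be used), so Mona = 5.
The 6 still-open variables draw from only 6 values {1, 4, 6, 7, 8, 9}, so each is used; only Jack can be 7, hence Jack = 7.
The 5 still-open variables together cover exactly {1, 4, 6, 8, 9} — 5 values for 5 variables — and 4 appears only in Omar's list, so Omar = 4.

Omar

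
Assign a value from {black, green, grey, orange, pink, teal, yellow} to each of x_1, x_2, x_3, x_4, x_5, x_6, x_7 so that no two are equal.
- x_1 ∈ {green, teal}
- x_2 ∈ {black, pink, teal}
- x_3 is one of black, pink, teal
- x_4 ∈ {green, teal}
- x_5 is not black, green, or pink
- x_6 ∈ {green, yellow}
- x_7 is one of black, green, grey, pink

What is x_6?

yellow

Among the 7 variables, orange fits only x_5 (and all 7 values in {black, green, grey, orange, pink, teal, yellow} must be used), so x_5 = orange.
The 6 still-open variables together cover exactly {black, green, grey, pink, teal, yellow} — 6 values for 6 variables — and grey appears only in x_7's list, so x_7 = grey.
The 5 still-open variables together cover exactly {black, green, pink, teal, yellow} — 5 values for 5 variables — and yellow appears only in x_6's list, so x_6 = yellow.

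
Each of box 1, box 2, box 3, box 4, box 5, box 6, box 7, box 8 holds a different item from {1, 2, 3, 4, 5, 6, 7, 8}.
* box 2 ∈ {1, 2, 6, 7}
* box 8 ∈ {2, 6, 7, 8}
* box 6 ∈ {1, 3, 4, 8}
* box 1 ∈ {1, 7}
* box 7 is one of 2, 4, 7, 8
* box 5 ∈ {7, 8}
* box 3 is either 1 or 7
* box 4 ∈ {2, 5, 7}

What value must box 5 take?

8

The 8 variables draw from only 8 values {1, 2, 3, 4, 5, 6, 7, 8}, so each is used; only box 6 can be 3, hence box 6 = 3.
The 7 still-open variables together cover exactly {1, 2, 4, 5, 6, 7, 8} — 7 values for 7 variables — and 4 appears only in box 7's list, so box 7 = 4.
The 6 still-open variables together cover exactly {1, 2, 5, 6, 7, 8} — 6 values for 6 variables — and 5 appears only in box 4's list, so box 4 = 5.
box 1 and box 3 share exactly the 2 values {1, 7}; by pigeonhole those values go to them, so strike 1, 7 from box 2, box 5, box 8.
So box 5 = 8.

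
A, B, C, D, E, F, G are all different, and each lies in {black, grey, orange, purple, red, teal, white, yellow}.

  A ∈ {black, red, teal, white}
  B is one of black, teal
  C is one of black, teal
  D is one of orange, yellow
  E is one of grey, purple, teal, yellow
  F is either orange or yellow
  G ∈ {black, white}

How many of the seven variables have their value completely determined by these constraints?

B and C between them cover only {black, teal} — a naked pair. Remove those values from A, E, G.
That leaves G = white. Strike white from A.
A's domain is down to {red}, so A = red.
The 2 variables D and F are confined to {orange, yellow}, which locks those values in; drop them from E.
Determined: A=red, G=white. The other variables each still have more than one consistent value. That makes 2.

2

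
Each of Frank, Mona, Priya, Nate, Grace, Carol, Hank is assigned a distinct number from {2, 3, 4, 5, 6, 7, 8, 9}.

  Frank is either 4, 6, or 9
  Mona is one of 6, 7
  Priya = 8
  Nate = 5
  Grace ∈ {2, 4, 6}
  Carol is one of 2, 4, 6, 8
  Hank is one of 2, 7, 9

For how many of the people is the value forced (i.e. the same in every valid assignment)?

Priya has just one choice, so Priya = 8. So Carol can't be 8.
Nate's domain is down to {5}, so Nate = 5.
Determined: Priya=8, Nate=5. The other people each still have more than one consistent value. That makes 2.

2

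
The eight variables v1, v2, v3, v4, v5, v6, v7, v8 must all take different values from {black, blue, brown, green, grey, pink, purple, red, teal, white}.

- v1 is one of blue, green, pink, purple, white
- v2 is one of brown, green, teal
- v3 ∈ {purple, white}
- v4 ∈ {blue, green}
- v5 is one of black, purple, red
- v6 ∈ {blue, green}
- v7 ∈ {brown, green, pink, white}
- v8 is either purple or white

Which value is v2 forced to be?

The 2 variables v3 and v8 are confined to {purple, white}, which locks those values in; drop them from v1, v5, v7.
v4 and v6 between them cover only {blue, green} — a naked pair. Remove those values from v1, v2, v7.
v1 has just one choice, so v1 = pink. So v7 can't be pink.
v7 must be brown (only option left). Strike brown from v2.
So v2 = teal.

teal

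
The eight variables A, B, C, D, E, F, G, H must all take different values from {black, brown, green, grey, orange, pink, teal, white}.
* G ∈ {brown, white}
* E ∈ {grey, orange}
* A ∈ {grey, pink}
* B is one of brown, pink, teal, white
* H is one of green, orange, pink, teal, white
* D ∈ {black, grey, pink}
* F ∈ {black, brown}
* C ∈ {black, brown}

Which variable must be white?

G

Among the 8 variables, green fits only H (and all 8 values in {black, brown, green, grey, orange, pink, teal, white} must be used), so H = green.
Among the 7 still-open variables, orange fits only E (and all 7 values in {black, brown, grey, orange, pink, teal, white} must be used), so E = orange.
Among the 6 still-open variables, teal fits only B (and all 6 values in {black, brown, grey, pink, teal, white} must be used), so B = teal.
The 5 still-open variables together cover exactly {black, brown, grey, pink, white} — 5 values for 5 variables — and white appears only in G's list, so G = white.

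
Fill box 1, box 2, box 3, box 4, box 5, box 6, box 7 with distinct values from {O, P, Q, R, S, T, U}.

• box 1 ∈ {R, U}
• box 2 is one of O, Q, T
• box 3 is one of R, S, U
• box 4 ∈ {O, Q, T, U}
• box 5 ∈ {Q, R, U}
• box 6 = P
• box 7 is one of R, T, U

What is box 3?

box 6 has just one choice, so box 6 = P.
The 6 still-open variables draw from only 6 values {O, Q, R, S, T, U}, so each is used; only box 3 can be S, hence box 3 = S.

S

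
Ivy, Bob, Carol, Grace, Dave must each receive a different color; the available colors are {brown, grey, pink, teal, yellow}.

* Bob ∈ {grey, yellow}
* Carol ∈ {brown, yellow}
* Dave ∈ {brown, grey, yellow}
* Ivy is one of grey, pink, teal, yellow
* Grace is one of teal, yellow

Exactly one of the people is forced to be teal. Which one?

The 5 variables together cover exactly {brown, grey, pink, teal, yellow} — 5 values for 5 variables — and pink appears only in Ivy's list, so Ivy = pink.
The 4 still-open variables together cover exactly {brown, grey, teal, yellow} — 4 values for 4 variables — and teal appears only in Grace's list, so Grace = teal.

Grace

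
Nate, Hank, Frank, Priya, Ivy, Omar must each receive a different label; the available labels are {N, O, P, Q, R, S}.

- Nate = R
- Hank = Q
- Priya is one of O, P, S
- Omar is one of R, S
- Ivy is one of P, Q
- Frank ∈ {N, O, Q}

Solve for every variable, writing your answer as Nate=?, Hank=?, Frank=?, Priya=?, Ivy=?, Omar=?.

Nate=R, Hank=Q, Frank=N, Priya=O, Ivy=P, Omar=S

Nate must be R (only option left). Strike R from Omar.
That leaves Hank = Q. Eliminate Q elsewhere: Frank, Ivy.
Ivy has just one choice, so Ivy = P. Remove P from Priya.
Omar must be S (only option left). Eliminate S elsewhere: Priya.
That leaves Priya = O. So Frank can't be O.
Frank's domain is down to {N}, so Frank = N.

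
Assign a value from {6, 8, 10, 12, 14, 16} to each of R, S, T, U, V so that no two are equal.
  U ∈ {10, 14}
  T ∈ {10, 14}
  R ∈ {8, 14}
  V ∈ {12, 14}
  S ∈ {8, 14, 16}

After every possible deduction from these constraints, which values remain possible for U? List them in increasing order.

10, 14

The 5 variables draw from only 5 values {8, 10, 12, 14, 16}, so each is used; only V can be 12, hence V = 12.
Among the 4 still-open variables, 16 fits only S (and all 4 values in {8, 10, 14, 16} must be used), so S = 16.
The 3 still-open variables together cover exactly {8, 10, 14} — 3 values for 3 variables — and 8 appears only in R's list, so R = 8.
No further eliminations apply; U can still be any of 10, 14.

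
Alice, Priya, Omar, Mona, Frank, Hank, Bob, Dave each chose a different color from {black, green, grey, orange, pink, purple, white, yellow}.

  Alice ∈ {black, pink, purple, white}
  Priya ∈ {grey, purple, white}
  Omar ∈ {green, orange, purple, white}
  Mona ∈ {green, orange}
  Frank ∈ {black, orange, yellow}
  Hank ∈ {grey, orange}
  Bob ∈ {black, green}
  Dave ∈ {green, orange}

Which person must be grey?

The 8 variables draw from only 8 values {black, green, grey, orange, pink, purple, white, yellow}, so each is used; only Alice can be pink, hence Alice = pink.
The 7 still-open variables draw from only 7 values {black, green, grey, orange, purple, white, yellow}, so each is used; only Frank can be yellow, hence Frank = yellow.
Among the 6 still-open variables, black fits only Bob (and all 6 values in {black, green, grey, orange, purple, white} must be used), so Bob = black.
Mona and Dave share exactly the 2 values {green, orange}; by pigeonhole those values go to them, so strike green, orange from Omar, Hank.
So grey goes to Hank.

Hank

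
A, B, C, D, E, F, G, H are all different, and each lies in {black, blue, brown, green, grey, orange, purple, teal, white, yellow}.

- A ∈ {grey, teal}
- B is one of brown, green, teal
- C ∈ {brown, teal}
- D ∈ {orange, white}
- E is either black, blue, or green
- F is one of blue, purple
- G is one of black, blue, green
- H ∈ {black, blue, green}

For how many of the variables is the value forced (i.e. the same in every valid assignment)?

2

E, G, H share exactly the 3 values {black, blue, green}; by pigeonhole those values go to them, so strike black, blue, green from B, F.
That leaves F = purple.
B and C share exactly the 2 values {brown, teal}; by pigeonhole those values go to them, so strike brown, teal from A.
A has just one choice, so A = grey.
Determined: A=grey, F=purple. The other variables each still have more than one consistent value. That makes 2.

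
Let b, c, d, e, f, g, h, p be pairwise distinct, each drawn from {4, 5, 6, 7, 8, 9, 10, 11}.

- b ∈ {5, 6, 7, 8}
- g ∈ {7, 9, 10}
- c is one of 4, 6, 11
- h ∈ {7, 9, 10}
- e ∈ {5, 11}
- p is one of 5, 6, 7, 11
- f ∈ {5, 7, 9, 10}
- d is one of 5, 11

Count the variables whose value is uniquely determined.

3

The 8 variables together cover exactly {4, 5, 6, 7, 8, 9, 10, 11} — 8 values for 8 variables — and 4 appears only in c's list, so c = 4.
The 7 still-open variables draw from only 7 values {5, 6, 7, 8, 9, 10, 11}, so each is used; only b can be 8, hence b = 8.
Among the 6 still-open variables, 6 fits only p (and all 6 values in {5, 6, 7, 9, 10, 11} must be used), so p = 6.
d and e between them cover only {5, 11} — a naked pair. Remove those values from f.
Determined: b=8, c=4, p=6. The other variables each still have more than one consistent value. That makes 3.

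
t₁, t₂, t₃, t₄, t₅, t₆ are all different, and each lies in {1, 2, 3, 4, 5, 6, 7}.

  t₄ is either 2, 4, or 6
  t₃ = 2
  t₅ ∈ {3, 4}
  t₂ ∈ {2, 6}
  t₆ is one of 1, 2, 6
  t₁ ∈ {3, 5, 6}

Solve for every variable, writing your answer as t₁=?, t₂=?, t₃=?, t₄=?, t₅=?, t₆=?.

t₃ has just one choice, so t₃ = 2. Eliminate 2 elsewhere: t₂, t₄, t₆.
That leaves t₂ = 6. So t₁, t₄, t₆ can't be 6.
t₄ must be 4 (only option left). So t₅ can't be 4.
t₅ must be 3 (only option left). Remove 3 from t₁.
t₆'s domain is down to {1}, so t₆ = 1.
t₁ must be 5 (only option left).

t₁=5, t₂=6, t₃=2, t₄=4, t₅=3, t₆=1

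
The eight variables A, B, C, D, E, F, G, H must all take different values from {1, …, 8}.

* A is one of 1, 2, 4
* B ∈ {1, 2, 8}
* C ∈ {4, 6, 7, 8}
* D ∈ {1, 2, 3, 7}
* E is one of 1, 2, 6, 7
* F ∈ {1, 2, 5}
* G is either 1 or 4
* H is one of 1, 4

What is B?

8

The 8 variables together cover exactly {1, 2, 3, 4, 5, 6, 7, 8} — 8 values for 8 variables — and 3 appears only in D's list, so D = 3.
The 7 still-open variables draw from only 7 values {1, 2, 4, 5, 6, 7, 8}, so each is used; only F can be 5, hence F = 5.
The 2 variables G and H are confined to {1, 4}, which locks those values in; drop them from A, B, C, E.
That leaves A = 2. Remove 2 from B, E.
So B = 8.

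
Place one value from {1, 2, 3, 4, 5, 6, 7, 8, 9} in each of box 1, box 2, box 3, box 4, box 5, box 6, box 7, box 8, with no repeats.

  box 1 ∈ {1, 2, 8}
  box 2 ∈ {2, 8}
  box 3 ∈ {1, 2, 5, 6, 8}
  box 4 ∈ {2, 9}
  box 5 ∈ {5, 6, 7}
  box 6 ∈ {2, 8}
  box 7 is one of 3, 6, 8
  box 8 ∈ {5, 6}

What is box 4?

9

The 8 variables draw from only 8 values {1, 2, 3, 5, 6, 7, 8, 9}, so each is used; only box 7 can be 3, hence box 7 = 3.
The 7 still-open variables together cover exactly {1, 2, 5, 6, 7, 8, 9} — 7 values for 7 variables — and 7 appears only in box 5's list, so box 5 = 7.
The 6 still-open variables together cover exactly {1, 2, 5, 6, 8, 9} — 6 values for 6 variables — and 9 appears only in box 4's list, so box 4 = 9.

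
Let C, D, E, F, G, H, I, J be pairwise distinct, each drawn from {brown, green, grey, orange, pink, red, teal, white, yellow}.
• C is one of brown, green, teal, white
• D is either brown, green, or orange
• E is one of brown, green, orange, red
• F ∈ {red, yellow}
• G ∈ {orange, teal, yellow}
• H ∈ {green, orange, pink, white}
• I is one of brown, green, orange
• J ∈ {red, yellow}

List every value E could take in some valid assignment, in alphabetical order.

Among the 8 variables, pink fits only H (and all 8 values in {brown, green, orange, pink, red, teal, white, yellow} must be used), so H = pink.
The 7 still-open variables together cover exactly {brown, green, orange, red, teal, white, yellow} — 7 values for 7 variables — and white appears only in C's list, so C = white.
The 6 still-open variables draw from only 6 values {brown, green, orange, red, teal, yellow}, so each is used; only G can be teal, hence G = teal.
F and J between them cover only {red, yellow} — a naked pair. Remove those values from E.
No further eliminations apply; E can still be any of brown, green, orange.

brown, green, orange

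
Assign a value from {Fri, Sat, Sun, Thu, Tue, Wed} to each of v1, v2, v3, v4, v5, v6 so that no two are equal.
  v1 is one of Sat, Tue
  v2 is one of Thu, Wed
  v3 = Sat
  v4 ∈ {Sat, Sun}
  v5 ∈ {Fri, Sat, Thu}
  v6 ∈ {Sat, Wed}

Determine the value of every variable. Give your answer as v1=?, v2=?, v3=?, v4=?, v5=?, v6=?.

v1=Tue, v2=Thu, v3=Sat, v4=Sun, v5=Fri, v6=Wed

v3 must be Sat (only option left). So v1, v4, v5, v6 can't be Sat.
v4 must be Sun (only option left).
v6 has just one choice, so v6 = Wed. Remove Wed from v2.
v1's domain is down to {Tue}, so v1 = Tue.
v2 must be Thu (only option left). So v5 can't be Thu.
v5 must be Fri (only option left).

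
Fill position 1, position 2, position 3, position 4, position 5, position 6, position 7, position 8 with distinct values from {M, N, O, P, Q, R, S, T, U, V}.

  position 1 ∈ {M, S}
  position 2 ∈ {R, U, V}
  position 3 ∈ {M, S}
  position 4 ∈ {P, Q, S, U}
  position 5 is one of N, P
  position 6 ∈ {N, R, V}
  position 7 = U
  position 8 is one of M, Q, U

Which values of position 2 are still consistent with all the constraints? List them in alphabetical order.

R, V

position 7 has just one choice, so position 7 = U. Remove U from position 2, position 4, position 8.
position 1 and position 3 between them cover only {M, S} — a naked pair. Remove those values from position 4, position 8.
That leaves position 8 = Q. Strike Q from position 4.
position 4 has just one choice, so position 4 = P. Eliminate P elsewhere: position 5.
position 5 must be N (only option left). Eliminate N elsewhere: position 6.
No further eliminations apply; position 2 can still be any of R, V.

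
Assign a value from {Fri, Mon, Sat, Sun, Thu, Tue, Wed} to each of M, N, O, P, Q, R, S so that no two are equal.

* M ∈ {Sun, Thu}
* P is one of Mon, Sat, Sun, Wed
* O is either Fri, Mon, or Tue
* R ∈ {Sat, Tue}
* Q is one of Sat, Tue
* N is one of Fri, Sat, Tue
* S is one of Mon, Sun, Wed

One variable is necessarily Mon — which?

O

The 7 variables together cover exactly {Fri, Mon, Sat, Sun, Thu, Tue, Wed} — 7 values for 7 variables — and Thu appears only in M's list, so M = Thu.
Q and R share exactly the 2 values {Sat, Tue}; by pigeonhole those values go to them, so strike Sat, Tue from N, O, P.
N's domain is down to {Fri}, so N = Fri. Eliminate Fri elsewhere: O.
So Mon goes to O.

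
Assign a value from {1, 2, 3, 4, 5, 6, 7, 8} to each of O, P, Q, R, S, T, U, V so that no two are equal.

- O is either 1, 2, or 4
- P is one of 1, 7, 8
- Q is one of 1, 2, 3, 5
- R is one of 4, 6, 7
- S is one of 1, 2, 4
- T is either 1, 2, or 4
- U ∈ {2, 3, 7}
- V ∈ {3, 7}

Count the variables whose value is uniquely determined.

3

The 8 variables together cover exactly {1, 2, 3, 4, 5, 6, 7, 8} — 8 values for 8 variables — and 5 appears only in Q's list, so Q = 5.
Among the 7 still-open variables, 6 fits only R (and all 7 values in {1, 2, 3, 4, 6, 7, 8} must be used), so R = 6.
The 6 still-open variables together cover exactly {1, 2, 3, 4, 7, 8} — 6 values for 6 variables — and 8 appears only in P's list, so P = 8.
O, S, T share exactly the 3 values {1, 2, 4}; by pigeonhole those values go to them, so strike 1, 2, 4 from U.
Determined: P=8, Q=5, R=6. The other variables each still have more than one consistent value. That makes 3.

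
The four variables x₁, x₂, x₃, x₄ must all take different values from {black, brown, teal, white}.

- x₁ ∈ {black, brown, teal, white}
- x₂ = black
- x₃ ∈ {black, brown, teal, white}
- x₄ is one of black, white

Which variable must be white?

x₄

x₂ must be black (only option left). So x₁, x₃, x₄ can't be black.
So white goes to x₄.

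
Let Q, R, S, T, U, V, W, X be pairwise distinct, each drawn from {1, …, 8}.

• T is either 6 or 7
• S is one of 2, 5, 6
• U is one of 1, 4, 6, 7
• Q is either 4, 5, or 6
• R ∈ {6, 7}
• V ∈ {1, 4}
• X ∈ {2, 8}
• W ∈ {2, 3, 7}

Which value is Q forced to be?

5

The 8 variables together cover exactly {1, 2, 3, 4, 5, 6, 7, 8} — 8 values for 8 variables — and 3 appears only in W's list, so W = 3.
Among the 7 still-open variables, 8 fits only X (and all 7 values in {1, 2, 4, 5, 6, 7, 8} must be used), so X = 8.
The 6 still-open variables together cover exactly {1, 2, 4, 5, 6, 7} — 6 values for 6 variables — and 2 appears only in S's list, so S = 2.
The 5 still-open variables draw from only 5 values {1, 4, 5, 6, 7}, so each is used; only Q can be 5, hence Q = 5.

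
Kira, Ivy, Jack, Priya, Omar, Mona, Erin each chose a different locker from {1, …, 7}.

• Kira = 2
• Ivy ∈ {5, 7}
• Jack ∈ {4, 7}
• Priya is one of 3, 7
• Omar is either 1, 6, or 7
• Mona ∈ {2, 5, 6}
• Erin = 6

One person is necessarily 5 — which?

Mona

Kira has just one choice, so Kira = 2. Strike 2 from Mona.
Erin has just one choice, so Erin = 6. Strike 6 from Omar, Mona.
So 5 goes to Mona.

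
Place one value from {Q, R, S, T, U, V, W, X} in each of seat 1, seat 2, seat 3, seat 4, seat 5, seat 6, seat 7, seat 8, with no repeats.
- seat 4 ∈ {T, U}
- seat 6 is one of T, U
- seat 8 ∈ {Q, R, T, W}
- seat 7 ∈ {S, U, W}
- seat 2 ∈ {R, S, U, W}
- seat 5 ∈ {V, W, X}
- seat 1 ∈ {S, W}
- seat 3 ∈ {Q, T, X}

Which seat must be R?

seat 2

The 8 variables together cover exactly {Q, R, S, T, U, V, W, X} — 8 values for 8 variables — and V appears only in seat 5's list, so seat 5 = V.
Among the 7 still-open variables, X fits only seat 3 (and all 7 values in {Q, R, S, T, U, W, X} must be used), so seat 3 = X.
The 6 still-open variables draw from only 6 values {Q, R, S, T, U, W}, so each is used; only seat 8 can be Q, hence seat 8 = Q.
The 5 still-open variables together cover exactly {R, S, T, U, W} — 5 values for 5 variables — and R appears only in seat 2's list, so seat 2 = R.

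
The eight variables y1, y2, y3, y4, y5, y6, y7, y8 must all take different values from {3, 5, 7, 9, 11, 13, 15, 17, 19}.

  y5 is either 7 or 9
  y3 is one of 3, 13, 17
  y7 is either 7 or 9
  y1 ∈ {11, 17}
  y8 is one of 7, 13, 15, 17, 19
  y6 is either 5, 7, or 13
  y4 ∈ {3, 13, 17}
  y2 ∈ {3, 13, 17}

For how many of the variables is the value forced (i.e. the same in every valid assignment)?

y5 and y7 between them cover only {7, 9} — a naked pair. Remove those values from y6, y8.
y2, y3, y4 share exactly the 3 values {3, 13, 17}; by pigeonhole those values go to them, so strike 3, 13, 17 from y1, y6, y8.
y1's domain is down to {11}, so y1 = 11.
That leaves y6 = 5.
Determined: y1=11, y6=5. The other variables each still have more than one consistent value. That makes 2.

2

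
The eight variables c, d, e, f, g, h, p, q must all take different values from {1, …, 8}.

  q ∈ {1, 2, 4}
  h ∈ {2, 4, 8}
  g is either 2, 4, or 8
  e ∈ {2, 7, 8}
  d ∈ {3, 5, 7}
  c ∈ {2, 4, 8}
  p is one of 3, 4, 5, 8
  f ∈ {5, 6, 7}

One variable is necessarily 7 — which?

The 8 variables draw from only 8 values {1, 2, 3, 4, 5, 6, 7, 8}, so each is used; only q can be 1, hence q = 1.
The 7 still-open variables draw from only 7 values {2, 3, 4, 5, 6, 7, 8}, so each is used; only f can be 6, hence f = 6.
c, g, h between them cover only {2, 4, 8} — a naked triple. Remove those values from e, p.
So 7 goes to e.

e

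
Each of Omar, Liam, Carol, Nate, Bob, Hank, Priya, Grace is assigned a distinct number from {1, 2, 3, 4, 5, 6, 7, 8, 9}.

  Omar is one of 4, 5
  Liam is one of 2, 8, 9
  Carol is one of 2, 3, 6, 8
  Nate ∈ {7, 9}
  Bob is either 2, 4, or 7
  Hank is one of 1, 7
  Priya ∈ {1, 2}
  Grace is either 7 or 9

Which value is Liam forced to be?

Nate and Grace between them cover only {7, 9} — a naked pair. Remove those values from Liam, Bob, Hank.
That leaves Hank = 1. Remove 1 from Priya.
Priya's domain is down to {2}, so Priya = 2. Strike 2 from Liam, Carol, Bob.
So Liam = 8.

8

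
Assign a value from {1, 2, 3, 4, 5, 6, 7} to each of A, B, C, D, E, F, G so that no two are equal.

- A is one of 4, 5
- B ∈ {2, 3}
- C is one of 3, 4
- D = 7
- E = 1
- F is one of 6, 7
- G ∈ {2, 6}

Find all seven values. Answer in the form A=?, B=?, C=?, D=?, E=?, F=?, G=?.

A=5, B=3, C=4, D=7, E=1, F=6, G=2

D's domain is down to {7}, so D = 7. Eliminate 7 elsewhere: F.
E must be 1 (only option left).
That leaves F = 6. Remove 6 from G.
G's domain is down to {2}, so G = 2. Eliminate 2 elsewhere: B.
That leaves B = 3. Eliminate 3 elsewhere: C.
C must be 4 (only option left). So A can't be 4.
A has just one choice, so A = 5.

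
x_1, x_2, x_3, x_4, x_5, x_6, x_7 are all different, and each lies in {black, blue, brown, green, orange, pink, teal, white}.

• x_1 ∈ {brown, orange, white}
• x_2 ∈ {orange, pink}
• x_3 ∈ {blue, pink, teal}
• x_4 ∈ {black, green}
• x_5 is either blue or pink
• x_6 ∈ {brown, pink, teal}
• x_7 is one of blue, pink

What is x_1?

x_5 and x_7 between them cover only {blue, pink} — a naked pair. Remove those values from x_2, x_3, x_6.
x_2 must be orange (only option left). Eliminate orange elsewhere: x_1.
x_3 has just one choice, so x_3 = teal. Strike teal from x_6.
That leaves x_6 = brown. Strike brown from x_1.
So x_1 = white.

white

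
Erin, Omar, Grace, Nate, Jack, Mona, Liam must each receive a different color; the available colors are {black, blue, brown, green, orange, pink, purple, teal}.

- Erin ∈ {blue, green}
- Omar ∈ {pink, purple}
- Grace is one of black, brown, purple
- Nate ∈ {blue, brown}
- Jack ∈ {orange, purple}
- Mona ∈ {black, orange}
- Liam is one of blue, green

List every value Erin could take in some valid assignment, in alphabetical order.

blue, green

The 7 variables together cover exactly {black, blue, brown, green, orange, pink, purple} — 7 values for 7 variables — and pink appears only in Omar's list, so Omar = pink.
Erin and Liam share exactly the 2 values {blue, green}; by pigeonhole those values go to them, so strike blue, green from Nate.
That leaves Nate = brown. Remove brown from Grace.
No further eliminations apply; Erin can still be any of blue, green.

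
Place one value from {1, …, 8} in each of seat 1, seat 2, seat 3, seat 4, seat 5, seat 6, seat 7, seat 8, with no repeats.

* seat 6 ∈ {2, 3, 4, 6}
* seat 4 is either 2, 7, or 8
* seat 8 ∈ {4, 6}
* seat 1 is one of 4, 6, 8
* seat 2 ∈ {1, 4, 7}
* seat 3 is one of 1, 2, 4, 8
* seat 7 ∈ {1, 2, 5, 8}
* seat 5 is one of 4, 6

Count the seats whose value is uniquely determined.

The 8 variables draw from only 8 values {1, 2, 3, 4, 5, 6, 7, 8}, so each is used; only seat 6 can be 3, hence seat 6 = 3.
The 7 still-open variables together cover exactly {1, 2, 4, 5, 6, 7, 8} — 7 values for 7 variables — and 5 appears only in seat 7's list, so seat 7 = 5.
seat 5 and seat 8 between them cover only {4, 6} — a naked pair. Remove those values from seat 1, seat 2, seat 3.
seat 1 must be 8 (only option left). Eliminate 8 elsewhere: seat 3, seat 4.
Determined: seat 1=8, seat 6=3, seat 7=5. The other seats each still have more than one consistent value. That makes 3.

3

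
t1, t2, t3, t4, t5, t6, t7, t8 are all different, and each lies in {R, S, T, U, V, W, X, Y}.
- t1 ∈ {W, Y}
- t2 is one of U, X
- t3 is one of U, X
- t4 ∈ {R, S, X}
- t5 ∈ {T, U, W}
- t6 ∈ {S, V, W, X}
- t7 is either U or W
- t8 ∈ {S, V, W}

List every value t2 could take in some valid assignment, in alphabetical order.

U, X

The 8 variables draw from only 8 values {R, S, T, U, V, W, X, Y}, so each is used; only t4 can be R, hence t4 = R.
The 7 still-open variables together cover exactly {S, T, U, V, W, X, Y} — 7 values for 7 variables — and T appears only in t5's list, so t5 = T.
Among the 6 still-open variables, Y fits only t1 (and all 6 values in {S, U, V, W, X, Y} must be used), so t1 = Y.
t2 and t3 between them cover only {U, X} — a naked pair. Remove those values from t6, t7.
That leaves t7 = W. Strike W from t6, t8.
No further eliminations apply; t2 can still be any of U, X.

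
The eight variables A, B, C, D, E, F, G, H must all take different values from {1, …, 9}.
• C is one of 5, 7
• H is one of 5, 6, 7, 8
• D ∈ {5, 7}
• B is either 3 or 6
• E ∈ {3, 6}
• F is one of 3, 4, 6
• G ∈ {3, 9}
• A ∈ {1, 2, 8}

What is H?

8

B and E between them cover only {3, 6} — a naked pair. Remove those values from F, G, H.
That leaves F = 4.
G must be 9 (only option left).
C and D between them cover only {5, 7} — a naked pair. Remove those values from H.
So H = 8.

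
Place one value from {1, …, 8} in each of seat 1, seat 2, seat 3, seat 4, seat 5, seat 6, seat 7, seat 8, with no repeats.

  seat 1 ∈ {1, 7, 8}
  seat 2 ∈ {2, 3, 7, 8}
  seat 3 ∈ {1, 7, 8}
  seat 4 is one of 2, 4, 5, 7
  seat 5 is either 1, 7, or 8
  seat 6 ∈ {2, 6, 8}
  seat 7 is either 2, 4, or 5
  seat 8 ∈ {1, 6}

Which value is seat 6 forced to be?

2

The 8 variables together cover exactly {1, 2, 3, 4, 5, 6, 7, 8} — 8 values for 8 variables — and 3 appears only in seat 2's list, so seat 2 = 3.
seat 1, seat 3, seat 5 between them cover only {1, 7, 8} — a naked triple. Remove those values from seat 4, seat 6, seat 8.
seat 8's domain is down to {6}, so seat 8 = 6. Eliminate 6 elsewhere: seat 6.
So seat 6 = 2.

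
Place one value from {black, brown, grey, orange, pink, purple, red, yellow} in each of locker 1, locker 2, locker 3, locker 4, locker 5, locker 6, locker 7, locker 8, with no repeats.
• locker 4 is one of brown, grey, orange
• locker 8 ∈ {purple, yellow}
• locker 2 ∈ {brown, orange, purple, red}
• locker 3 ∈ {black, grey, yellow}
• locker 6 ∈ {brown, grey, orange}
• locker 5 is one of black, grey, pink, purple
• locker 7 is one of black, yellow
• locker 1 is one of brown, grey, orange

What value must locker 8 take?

Among the 8 variables, pink fits only locker 5 (and all 8 values in {black, brown, grey, orange, pink, purple, red, yellow} must be used), so locker 5 = pink.
The 7 still-open variables draw from only 7 values {black, brown, grey, orange, purple, red, yellow}, so each is used; only locker 2 can be red, hence locker 2 = red.
The 6 still-open variables draw from only 6 values {black, brown, grey, orange, purple, yellow}, so each is used; only locker 8 can be purple, hence locker 8 = purple.

purple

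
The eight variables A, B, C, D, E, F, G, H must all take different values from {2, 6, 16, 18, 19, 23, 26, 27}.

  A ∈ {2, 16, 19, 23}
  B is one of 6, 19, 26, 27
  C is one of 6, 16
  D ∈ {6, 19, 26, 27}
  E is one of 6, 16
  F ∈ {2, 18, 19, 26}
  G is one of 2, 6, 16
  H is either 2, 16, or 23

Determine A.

The 8 variables draw from only 8 values {2, 6, 16, 18, 19, 23, 26, 27}, so each is used; only F can be 18, hence F = 18.
The 2 variables C and E are confined to {6, 16}, which locks those values in; drop them from A, B, D, G, H.
G's domain is down to {2}, so G = 2. Remove 2 from A, H.
H's domain is down to {23}, so H = 23. So A can't be 23.
So A = 19.

19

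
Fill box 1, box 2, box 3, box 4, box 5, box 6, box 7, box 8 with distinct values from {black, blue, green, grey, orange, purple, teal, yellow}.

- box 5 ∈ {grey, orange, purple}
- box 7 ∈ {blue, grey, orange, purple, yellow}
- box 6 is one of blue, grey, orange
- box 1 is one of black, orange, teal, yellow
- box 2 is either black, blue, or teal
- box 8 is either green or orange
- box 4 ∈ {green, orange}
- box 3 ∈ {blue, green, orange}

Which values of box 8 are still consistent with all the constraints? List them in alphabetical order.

green, orange

box 4 and box 8 share exactly the 2 values {green, orange}; by pigeonhole those values go to them, so strike green, orange from box 1, box 3, box 5, box 6, box 7.
That leaves box 3 = blue. Strike blue from box 2, box 6, box 7.
box 6 has just one choice, so box 6 = grey. Eliminate grey elsewhere: box 5, box 7.
That leaves box 5 = purple. So box 7 can't be purple.
box 7 must be yellow (only option left). Eliminate yellow elsewhere: box 1.
No further eliminations apply; box 8 can still be any of green, orange.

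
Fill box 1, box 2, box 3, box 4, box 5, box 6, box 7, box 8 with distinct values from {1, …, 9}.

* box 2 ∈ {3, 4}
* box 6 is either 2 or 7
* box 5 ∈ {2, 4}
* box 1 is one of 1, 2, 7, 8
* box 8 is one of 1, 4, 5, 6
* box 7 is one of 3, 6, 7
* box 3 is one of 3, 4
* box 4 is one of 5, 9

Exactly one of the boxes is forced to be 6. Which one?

The 2 variables box 2 and box 3 are confined to {3, 4}, which locks those values in; drop them from box 5, box 7, box 8.
box 5 has just one choice, so box 5 = 2. Strike 2 from box 1, box 6.
That leaves box 6 = 7. Strike 7 from box 1, box 7.
So 6 goes to box 7.

box 7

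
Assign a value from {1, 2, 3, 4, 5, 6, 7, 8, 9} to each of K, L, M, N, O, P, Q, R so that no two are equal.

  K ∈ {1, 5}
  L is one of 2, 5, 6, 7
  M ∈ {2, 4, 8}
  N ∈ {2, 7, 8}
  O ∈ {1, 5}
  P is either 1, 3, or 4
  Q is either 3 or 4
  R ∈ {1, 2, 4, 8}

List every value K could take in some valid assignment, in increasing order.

1, 5

Among the 8 variables, 6 fits only L (and all 8 values in {1, 2, 3, 4, 5, 6, 7, 8} must be used), so L = 6.
The 7 still-open variables together cover exactly {1, 2, 3, 4, 5, 7, 8} — 7 values for 7 variables — and 7 appears only in N's list, so N = 7.
K and O share exactly the 2 values {1, 5}; by pigeonhole those values go to them, so strike 1, 5 from P, R.
P and Q share exactly the 2 values {3, 4}; by pigeonhole those values go to them, so strike 3, 4 from M, R.
No further eliminations apply; K can still be any of 1, 5.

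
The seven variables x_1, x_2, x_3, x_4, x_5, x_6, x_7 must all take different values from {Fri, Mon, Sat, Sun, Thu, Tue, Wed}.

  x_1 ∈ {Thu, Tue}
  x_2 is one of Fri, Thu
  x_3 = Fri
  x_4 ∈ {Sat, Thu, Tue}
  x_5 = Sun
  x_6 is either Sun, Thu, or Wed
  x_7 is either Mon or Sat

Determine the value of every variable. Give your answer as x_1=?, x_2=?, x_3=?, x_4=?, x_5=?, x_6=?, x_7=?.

x_1=Tue, x_2=Thu, x_3=Fri, x_4=Sat, x_5=Sun, x_6=Wed, x_7=Mon

x_3 must be Fri (only option left). Remove Fri from x_2.
x_5 must be Sun (only option left). Strike Sun from x_6.
x_2's domain is down to {Thu}, so x_2 = Thu. Remove Thu from x_1, x_4, x_6.
x_6 has just one choice, so x_6 = Wed.
x_1 must be Tue (only option left). So x_4 can't be Tue.
x_4 must be Sat (only option left). Remove Sat from x_7.
x_7 has just one choice, so x_7 = Mon.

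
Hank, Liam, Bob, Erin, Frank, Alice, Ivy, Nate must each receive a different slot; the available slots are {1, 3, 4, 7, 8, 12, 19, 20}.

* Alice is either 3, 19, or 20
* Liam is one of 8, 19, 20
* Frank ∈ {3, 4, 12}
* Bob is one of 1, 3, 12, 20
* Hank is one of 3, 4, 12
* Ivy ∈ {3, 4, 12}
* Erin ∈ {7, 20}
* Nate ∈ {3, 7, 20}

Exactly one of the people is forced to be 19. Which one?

Alice

Among the 8 variables, 1 fits only Bob (and all 8 values in {1, 3, 4, 7, 8, 12, 19, 20} must be used), so Bob = 1.
The 7 still-open variables together cover exactly {3, 4, 7, 8, 12, 19, 20} — 7 values for 7 variables — and 8 appears only in Liam's list, so Liam = 8.
Among the 6 still-open variables, 19 fits only Alice (and all 6 values in {3, 4, 7, 12, 19, 20} must be used), so Alice = 19.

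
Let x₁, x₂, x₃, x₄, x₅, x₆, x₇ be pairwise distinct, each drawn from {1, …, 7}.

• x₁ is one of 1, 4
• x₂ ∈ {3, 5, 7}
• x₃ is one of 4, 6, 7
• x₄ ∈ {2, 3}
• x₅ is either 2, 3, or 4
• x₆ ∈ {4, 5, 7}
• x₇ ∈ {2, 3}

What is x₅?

4

The 7 variables draw from only 7 values {1, 2, 3, 4, 5, 6, 7}, so each is used; only x₁ can be 1, hence x₁ = 1.
Among the 6 still-open variables, 6 fits only x₃ (and all 6 values in {2, 3, 4, 5, 6, 7} must be used), so x₃ = 6.
x₄ and x₇ share exactly the 2 values {2, 3}; by pigeonhole those values go to them, so strike 2, 3 from x₂, x₅.
So x₅ = 4.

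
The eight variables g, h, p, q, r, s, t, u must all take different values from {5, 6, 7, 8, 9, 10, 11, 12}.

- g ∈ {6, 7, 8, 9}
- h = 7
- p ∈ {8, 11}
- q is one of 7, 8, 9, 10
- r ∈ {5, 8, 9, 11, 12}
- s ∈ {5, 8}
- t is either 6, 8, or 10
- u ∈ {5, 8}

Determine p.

11

h's domain is down to {7}, so h = 7. So g, q can't be 7.
The 7 still-open variables draw from only 7 values {5, 6, 8, 9, 10, 11, 12}, so each is used; only r can be 12, hence r = 12.
The 6 still-open variables draw from only 6 values {5, 6, 8, 9, 10, 11}, so each is used; only p can be 11, hence p = 11.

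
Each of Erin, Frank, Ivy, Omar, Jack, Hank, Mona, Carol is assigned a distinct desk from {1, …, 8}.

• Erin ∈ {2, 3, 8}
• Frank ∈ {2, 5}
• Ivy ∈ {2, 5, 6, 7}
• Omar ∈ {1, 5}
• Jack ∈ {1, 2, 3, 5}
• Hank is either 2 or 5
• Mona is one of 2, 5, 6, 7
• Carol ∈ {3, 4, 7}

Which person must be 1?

Omar

The 8 variables together cover exactly {1, 2, 3, 4, 5, 6, 7, 8} — 8 values for 8 variables — and 4 appears only in Carol's list, so Carol = 4.
The 7 still-open variables draw from only 7 values {1, 2, 3, 5, 6, 7, 8}, so each is used; only Erin can be 8, hence Erin = 8.
Among the 6 still-open variables, 3 fits only Jack (and all 6 values in {1, 2, 3, 5, 6, 7} must be used), so Jack = 3.
The 5 still-open variables together cover exactly {1, 2, 5, 6, 7} — 5 values for 5 variables — and 1 appears only in Omar's list, so Omar = 1.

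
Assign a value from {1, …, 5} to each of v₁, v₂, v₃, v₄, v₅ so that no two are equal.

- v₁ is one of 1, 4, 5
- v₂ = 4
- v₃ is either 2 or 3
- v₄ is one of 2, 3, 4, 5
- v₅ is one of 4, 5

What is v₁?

1

v₂ has just one choice, so v₂ = 4. Remove 4 from v₁, v₄, v₅.
v₅ must be 5 (only option left). Strike 5 from v₁, v₄.
So v₁ = 1.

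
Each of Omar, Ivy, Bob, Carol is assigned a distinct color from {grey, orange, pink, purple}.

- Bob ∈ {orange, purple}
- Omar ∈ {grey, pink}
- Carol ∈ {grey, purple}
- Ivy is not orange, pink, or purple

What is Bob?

Ivy must be grey (only option left). Eliminate grey elsewhere: Omar, Carol.
Carol's domain is down to {purple}, so Carol = purple. Strike purple from Bob.
So Bob = orange.

orange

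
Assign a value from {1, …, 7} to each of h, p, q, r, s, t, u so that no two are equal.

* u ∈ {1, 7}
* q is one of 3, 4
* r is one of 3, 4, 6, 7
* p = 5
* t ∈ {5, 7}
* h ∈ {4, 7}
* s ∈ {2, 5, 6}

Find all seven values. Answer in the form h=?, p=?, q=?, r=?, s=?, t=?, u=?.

h=4, p=5, q=3, r=6, s=2, t=7, u=1

p's domain is down to {5}, so p = 5. Remove 5 from s, t.
t's domain is down to {7}, so t = 7. Eliminate 7 elsewhere: h, r, u.
u must be 1 (only option left).
That leaves h = 4. Strike 4 from q, r.
q has just one choice, so q = 3. Remove 3 from r.
r has just one choice, so r = 6. So s can't be 6.
s's domain is down to {2}, so s = 2.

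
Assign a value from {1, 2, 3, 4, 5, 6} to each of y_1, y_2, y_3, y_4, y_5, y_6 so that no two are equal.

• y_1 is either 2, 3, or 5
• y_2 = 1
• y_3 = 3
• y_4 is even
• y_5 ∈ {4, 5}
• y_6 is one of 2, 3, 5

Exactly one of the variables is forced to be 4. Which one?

y_5

y_2 has just one choice, so y_2 = 1.
That leaves y_3 = 3. Remove 3 from y_1, y_6.
The 4 still-open variables draw from only 4 values {2, 4, 5, 6}, so each is used; only y_4 can be 6, hence y_4 = 6.
The 3 still-open variables draw from only 3 values {2, 4, 5}, so each is used; only y_5 can be 4, hence y_5 = 4.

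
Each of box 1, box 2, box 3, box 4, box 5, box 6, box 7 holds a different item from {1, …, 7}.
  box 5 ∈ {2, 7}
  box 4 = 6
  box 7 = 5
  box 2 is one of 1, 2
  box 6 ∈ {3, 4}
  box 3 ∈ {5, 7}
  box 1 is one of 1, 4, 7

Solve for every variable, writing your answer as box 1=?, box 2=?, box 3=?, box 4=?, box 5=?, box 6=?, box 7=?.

box 4's domain is down to {6}, so box 4 = 6.
box 7's domain is down to {5}, so box 7 = 5. Eliminate 5 elsewhere: box 3.
box 3's domain is down to {7}, so box 3 = 7. So box 1, box 5 can't be 7.
box 5 must be 2 (only option left). So box 2 can't be 2.
box 2 must be 1 (only option left). So box 1 can't be 1.
box 1 has just one choice, so box 1 = 4. Eliminate 4 elsewhere: box 6.
That leaves box 6 = 3.

box 1=4, box 2=1, box 3=7, box 4=6, box 5=2, box 6=3, box 7=5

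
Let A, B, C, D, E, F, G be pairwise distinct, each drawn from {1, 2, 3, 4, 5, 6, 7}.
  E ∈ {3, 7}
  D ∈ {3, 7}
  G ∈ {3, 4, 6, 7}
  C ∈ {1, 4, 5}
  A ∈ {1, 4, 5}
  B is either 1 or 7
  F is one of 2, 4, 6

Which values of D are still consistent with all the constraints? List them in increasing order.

Among the 7 variables, 2 fits only F (and all 7 values in {1, 2, 3, 4, 5, 6, 7} must be used), so F = 2.
Among the 6 still-open variables, 6 fits only G (and all 6 values in {1, 3, 4, 5, 6, 7} must be used), so G = 6.
D and E share exactly the 2 values {3, 7}; by pigeonhole those values go to them, so strike 3, 7 from B.
That leaves B = 1. Remove 1 from A, C.
No further eliminations apply; D can still be any of 3, 7.

3, 7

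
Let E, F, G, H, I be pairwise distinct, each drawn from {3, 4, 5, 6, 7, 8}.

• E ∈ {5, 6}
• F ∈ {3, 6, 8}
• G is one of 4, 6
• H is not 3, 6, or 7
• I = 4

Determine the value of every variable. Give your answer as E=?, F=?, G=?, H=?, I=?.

E=5, F=3, G=6, H=8, I=4

I has just one choice, so I = 4. Remove 4 from G, H.
G has just one choice, so G = 6. Eliminate 6 elsewhere: E, F.
E has just one choice, so E = 5. Remove 5 from H.
H has just one choice, so H = 8. Eliminate 8 elsewhere: F.
That leaves F = 3.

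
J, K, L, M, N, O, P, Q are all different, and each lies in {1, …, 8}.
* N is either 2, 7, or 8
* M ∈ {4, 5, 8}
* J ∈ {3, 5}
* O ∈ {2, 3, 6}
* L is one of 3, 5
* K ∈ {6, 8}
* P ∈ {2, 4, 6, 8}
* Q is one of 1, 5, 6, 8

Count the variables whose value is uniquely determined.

The 8 variables together cover exactly {1, 2, 3, 4, 5, 6, 7, 8} — 8 values for 8 variables — and 1 appears only in Q's list, so Q = 1.
The 7 still-open variables together cover exactly {2, 3, 4, 5, 6, 7, 8} — 7 values for 7 variables — and 7 appears only in N's list, so N = 7.
J and L share exactly the 2 values {3, 5}; by pigeonhole those values go to them, so strike 3, 5 from M, O.
Determined: N=7, Q=1. The other variables each still have more than one consistent value. That makes 2.

2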